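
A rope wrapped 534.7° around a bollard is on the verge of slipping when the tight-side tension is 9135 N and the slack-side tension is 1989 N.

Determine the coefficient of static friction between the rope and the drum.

T₂/T₁ = e^{μβ} → μ = ln(T₂/T₁)/β.
β = 534.7° = 9.332 rad.
μ = ln(9135/1989)/9.332 = ln(4.593)/9.332 = 0.163.

μ ≈ 0.163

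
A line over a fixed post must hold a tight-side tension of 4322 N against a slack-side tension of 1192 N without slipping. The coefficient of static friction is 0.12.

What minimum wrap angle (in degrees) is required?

β_min ≈ 615°

T₂/T₁ = e^{μβ} → β = ln(T₂/T₁)/μ.
β = ln(4322/1192)/0.12 = 1.288/0.12 = 10.73 rad.
In degrees: β = 10.73 × 180/π = 615°.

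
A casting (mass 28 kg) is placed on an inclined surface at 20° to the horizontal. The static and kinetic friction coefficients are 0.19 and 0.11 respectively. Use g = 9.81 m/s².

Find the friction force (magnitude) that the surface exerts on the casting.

Normal force: N = m g cos θ = 28 × 9.81 × cos 20° = 258.1 N.
Along the slope the weight component is m g sin θ = 93.95 N; friction must supply exactly this, acting up-slope.
Static friction can supply at most μ_s N = 49.04 N.
Since |93.95| > 49.04 N, static friction cannot hold it; the casting slides down the incline and kinetic friction applies: f = μ_k N = 0.11 × 258.1 = 28.4 N.

f ≈ 28.4 N (up the incline)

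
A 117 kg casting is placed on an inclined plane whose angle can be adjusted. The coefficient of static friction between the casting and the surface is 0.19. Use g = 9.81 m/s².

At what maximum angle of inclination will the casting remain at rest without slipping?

At the slip threshold, m g sin θ = μ_s · m g cos θ, so tan θ = μ_s.
θ_max = arctan(0.19) = 10.8°.

θ_max ≈ 10.8°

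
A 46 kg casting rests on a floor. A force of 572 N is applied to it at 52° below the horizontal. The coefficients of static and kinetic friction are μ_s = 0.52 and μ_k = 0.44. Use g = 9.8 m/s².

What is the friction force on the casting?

f ≈ 352 N

Vertical equilibrium gives N = m g + P sin α = 901.5 N.
Horizontally, friction must balance P cos α = 352.2 N.
The static-friction limit is μ_s N = 468.8 N.
352.2 ≤ 468.8 N → static; friction equals the required 352 N.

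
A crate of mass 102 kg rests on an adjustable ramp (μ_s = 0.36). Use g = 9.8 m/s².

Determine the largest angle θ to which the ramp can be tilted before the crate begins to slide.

θ_max ≈ 19.8°

At the slip threshold, m g sin θ = μ_s · m g cos θ, so tan θ = μ_s.
θ_max = arctan(0.36) = 19.8°.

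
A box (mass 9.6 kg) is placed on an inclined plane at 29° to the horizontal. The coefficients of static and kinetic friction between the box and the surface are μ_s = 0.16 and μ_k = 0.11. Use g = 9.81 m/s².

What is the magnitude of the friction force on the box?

f ≈ 9.06 N (up the incline)

Normal force: N = m g cos θ = 9.6 × 9.81 × cos 29° = 82.37 N.
Along the slope the weight component is m g sin θ = 45.66 N; friction must supply exactly this, acting up-slope.
The static-friction ceiling is μ_s N = 0.16 × 82.37 = 13.18 N.
|45.66| exceeds 13.18 N, so the box slips down-slope; friction is kinetic, f = μ_k N = 0.11×82.37 = 9.06 N.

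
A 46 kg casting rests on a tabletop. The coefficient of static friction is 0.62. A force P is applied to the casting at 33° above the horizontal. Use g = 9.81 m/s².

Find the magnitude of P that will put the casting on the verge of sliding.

P ≈ 238 N

N = m g − P sin α (the pull lifts the casting).
At impending slip, P cos α = μ_s N = μ_s (m g − P sin α).
Solving: P (cos α + μ_s sin α) = μ_s m g → P = 0.62×451/(cos 33° + 0.62 sin 33°) = 280/1.176 = 238 N.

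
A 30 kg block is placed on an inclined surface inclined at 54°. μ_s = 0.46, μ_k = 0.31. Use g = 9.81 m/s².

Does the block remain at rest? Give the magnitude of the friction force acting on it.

f ≈ 53.6 N

N = m g cos θ = 173 N.
Down-slope weight component: m g sin θ = 238 N.
μ_s N = 79.6 N.
238 > 79.6 N, so it slides; kinetic friction f = μ_k N = 0.31×173 = 53.6 N.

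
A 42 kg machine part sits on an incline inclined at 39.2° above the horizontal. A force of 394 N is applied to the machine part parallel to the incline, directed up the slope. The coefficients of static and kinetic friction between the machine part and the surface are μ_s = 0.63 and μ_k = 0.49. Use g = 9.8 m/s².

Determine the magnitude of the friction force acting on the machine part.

f ≈ 134 N (down the incline)

The normal reaction is N = m g cos θ = 319 N.
The friction needed for equilibrium is m g sin θ − P = 260.1 − 394 = -133.9 N, measured positive up-slope.
Maximum static friction available: μ_s N = 0.63 × 319 = 200.9 N.
Since |-133.9| ≤ 200.9 N, no slip — friction simply equals what equilibrium demands.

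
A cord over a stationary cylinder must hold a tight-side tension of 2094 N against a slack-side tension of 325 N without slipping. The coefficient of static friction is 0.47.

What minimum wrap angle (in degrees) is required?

β_min ≈ 227°

T₂/T₁ = e^{μβ} → β = ln(T₂/T₁)/μ.
β = ln(2094/325)/0.47 = 1.863/0.47 = 3.964 rad.
In degrees: β = 3.964 × 180/π = 227°.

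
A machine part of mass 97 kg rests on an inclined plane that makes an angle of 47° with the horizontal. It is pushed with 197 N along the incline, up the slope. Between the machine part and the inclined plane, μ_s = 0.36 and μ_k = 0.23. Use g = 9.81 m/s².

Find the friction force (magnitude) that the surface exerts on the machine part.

f ≈ 149 N (up the incline)

Normal force: N = m g cos θ = 97 × 9.81 × cos 47° = 649 N.
Parallel to the incline, ΣF = 0 gives f = m g sin θ − P = 695.9 − 197 = 498.9 N (up-slope positive).
The static-friction ceiling is μ_s N = 0.36 × 649 = 233.6 N.
|498.9| exceeds 233.6 N, so the machine part slips down-slope; friction is kinetic, f = μ_k N = 0.23×649 = 149 N.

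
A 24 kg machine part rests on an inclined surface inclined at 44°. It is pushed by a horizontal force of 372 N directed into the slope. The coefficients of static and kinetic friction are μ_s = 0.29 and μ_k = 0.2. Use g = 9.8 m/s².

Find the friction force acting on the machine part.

f ≈ 104 N (down the incline)

Resolve perpendicular to the incline: N = m g cos θ + P sin θ = 24×9.8×cos 44° + 372×sin 44° = 427.6 N.
Parallel to the incline: P cos θ − m g sin θ = 267.6 − 163.4 = 104.2 N; the friction needed to balance this is 104.2 N acting down the slope.
Maximum static friction: μ_s N = 0.29 × 427.6 = 124 N.
Since 104.2 N is within the 124 N limit, the machine part stays put and friction is exactly 104 N.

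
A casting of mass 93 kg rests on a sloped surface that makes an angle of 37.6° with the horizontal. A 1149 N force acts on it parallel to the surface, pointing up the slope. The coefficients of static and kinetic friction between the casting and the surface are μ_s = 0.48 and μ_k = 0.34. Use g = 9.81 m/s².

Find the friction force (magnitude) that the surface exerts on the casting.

f ≈ 246 N (down the incline)

Normal force: N = m g cos θ = 93 × 9.81 × cos 37.6° = 722.8 N.
The friction needed for equilibrium is m g sin θ − P = 556.7 − 1149 = -592.3 N, measured positive up-slope.
The static-friction ceiling is μ_s N = 0.48 × 722.8 = 347 N.
Since |-592.3| > 347 N, static friction cannot hold it; the casting slides up the incline and kinetic friction applies: f = μ_k N = 0.34 × 722.8 = 246 N.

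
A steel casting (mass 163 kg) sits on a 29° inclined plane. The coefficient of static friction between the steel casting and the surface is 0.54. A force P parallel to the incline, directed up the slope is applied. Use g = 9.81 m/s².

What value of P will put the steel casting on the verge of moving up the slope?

P ≈ 1530 N

At impending motion up the slope, friction acts down-slope at its limit: f = μ_s N.
P is parallel to the surface, so N = m g cos θ = 1400 N.
Along the incline: P = m g sin θ + μ_s N = 775 + 0.54×1400 = 1530 N.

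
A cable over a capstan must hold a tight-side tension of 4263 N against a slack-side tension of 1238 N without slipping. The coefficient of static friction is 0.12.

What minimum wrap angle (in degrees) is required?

β_min ≈ 590°

T₂/T₁ = e^{μβ} → β = ln(T₂/T₁)/μ.
β = ln(4263/1238)/0.12 = 1.236/0.12 = 10.3 rad.
In degrees: β = 10.3 × 180/π = 590°.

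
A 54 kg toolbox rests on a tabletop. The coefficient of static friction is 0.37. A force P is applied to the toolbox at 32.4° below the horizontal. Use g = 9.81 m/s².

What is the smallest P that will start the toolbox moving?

P ≈ 303 N

N = m g + P sin α (the push presses the toolbox into the tabletop).
At impending slip, P cos α = μ_s N = μ_s (m g + P sin α).
Solving: P (cos α − μ_s sin α) = μ_s m g → P = 0.37×530/(cos 32.4° − 0.37 sin 32.4°) = 196/0.6461 = 303 N.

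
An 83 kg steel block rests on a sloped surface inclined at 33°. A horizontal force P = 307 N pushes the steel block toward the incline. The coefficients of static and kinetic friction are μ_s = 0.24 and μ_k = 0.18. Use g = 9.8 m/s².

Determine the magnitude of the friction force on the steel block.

Normal direction: N = m g cos θ + P sin θ = 849.4 N.
Along the incline, the net driving force (taking up-slope positive) is P cos θ − m g sin θ = 257.5 − 443 = -185.5 N, so equilibrium requires friction f = 185.5 N (up-slope).
Maximum static friction: μ_s N = 0.24 × 849.4 = 203.9 N.
|f_req| = 185.5 ≤ 203.9 N → the steel block is in equilibrium; friction equals the required value.

f ≈ 186 N (up the incline)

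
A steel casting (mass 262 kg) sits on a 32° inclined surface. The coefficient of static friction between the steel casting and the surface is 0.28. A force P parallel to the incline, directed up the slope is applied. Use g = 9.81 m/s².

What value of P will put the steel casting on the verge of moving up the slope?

At impending motion up the slope, friction acts down-slope at its limit: f = μ_s N.
P is parallel to the surface, so N = m g cos θ = 2180 N.
Along the incline: P = m g sin θ + μ_s N = 1360 + 0.28×2180 = 1970 N.

P ≈ 1970 N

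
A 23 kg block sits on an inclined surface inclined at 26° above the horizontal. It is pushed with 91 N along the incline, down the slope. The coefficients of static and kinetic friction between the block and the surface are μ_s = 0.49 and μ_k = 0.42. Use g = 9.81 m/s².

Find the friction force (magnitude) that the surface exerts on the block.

The normal reaction is N = m g cos θ = 202.8 N.
Parallel to the incline, ΣF = 0 gives f = m g sin θ + P = 98.91 + 91 = 189.9 N (up-slope positive).
Static friction can supply at most μ_s N = 99.37 N.
Since |189.9| > 99.37 N, static friction cannot hold it; the block slides down the incline and kinetic friction applies: f = μ_k N = 0.42 × 202.8 = 85.2 N.

f ≈ 85.2 N (up the incline)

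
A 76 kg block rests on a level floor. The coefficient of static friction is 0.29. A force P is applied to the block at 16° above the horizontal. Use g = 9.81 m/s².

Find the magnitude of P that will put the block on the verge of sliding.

N = m g − P sin α (the pull lifts the block).
At impending slip, P cos α = μ_s N = μ_s (m g − P sin α).
Solving: P (cos α + μ_s sin α) = μ_s m g → P = 0.29×746/(cos 16° + 0.29 sin 16°) = 216/1.041 = 208 N.

P ≈ 208 N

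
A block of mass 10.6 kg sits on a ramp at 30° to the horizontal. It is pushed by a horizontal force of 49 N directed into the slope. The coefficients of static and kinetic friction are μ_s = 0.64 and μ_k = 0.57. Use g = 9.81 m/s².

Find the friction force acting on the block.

Resolve perpendicular to the incline: N = m g cos θ + P sin θ = 10.6×9.81×cos 30° + 49×sin 30° = 114.6 N.
Parallel to the incline: P cos θ − m g sin θ = 42.44 − 51.99 = -9.558 N; the friction needed to balance this is 9.558 N acting up the slope.
The limit of static friction is μ_s N = 73.31 N.
Since 9.558 N is within the 73.31 N limit, the block stays put and friction is exactly 9.56 N.

f ≈ 9.56 N (up the incline)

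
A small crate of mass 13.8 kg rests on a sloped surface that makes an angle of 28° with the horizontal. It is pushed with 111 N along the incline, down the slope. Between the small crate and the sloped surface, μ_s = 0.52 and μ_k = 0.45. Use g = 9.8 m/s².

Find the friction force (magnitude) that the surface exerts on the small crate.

f ≈ 53.7 N (up the incline)

Perpendicular to the surface, N = m g cos θ = 13.8·9.8·cos 28° = 119.4 N.
The friction needed for equilibrium is m g sin θ + P = 63.49 + 111 = 174.5 N, measured positive up-slope.
Static friction can supply at most μ_s N = 62.09 N.
Since |174.5| > 62.09 N, static friction cannot hold it; the small crate slides down the incline and kinetic friction applies: f = μ_k N = 0.45 × 119.4 = 53.7 N.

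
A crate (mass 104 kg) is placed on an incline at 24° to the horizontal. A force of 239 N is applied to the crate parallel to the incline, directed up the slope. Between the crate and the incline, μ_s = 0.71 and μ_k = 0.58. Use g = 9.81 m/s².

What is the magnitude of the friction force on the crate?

f ≈ 176 N (up the incline)

Normal force: N = m g cos θ = 104 × 9.81 × cos 24° = 932 N.
For equilibrium along the incline the friction force must supply f = m g sin θ − P = 415 − 239 = 176 N (positive meaning up-slope).
The static-friction ceiling is μ_s N = 0.71 × 932 = 661.7 N.
Since |176| ≤ 661.7 N, static friction is sufficient; f equals the required value, not μ_s N.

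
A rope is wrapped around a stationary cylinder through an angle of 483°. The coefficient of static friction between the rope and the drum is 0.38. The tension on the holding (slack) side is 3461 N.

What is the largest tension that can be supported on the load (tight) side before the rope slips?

T_max ≈ 85200 N

At impending slip the capstan equation gives T₂/T₁ = e^{μβ} with β in radians.
β = 483° × π/180 = 8.43 rad.
e^{μβ} = e^{0.38×8.43} = 24.62.
T₂ = T₁ · e^{μβ} = 3461 × 24.62 = 85200 N.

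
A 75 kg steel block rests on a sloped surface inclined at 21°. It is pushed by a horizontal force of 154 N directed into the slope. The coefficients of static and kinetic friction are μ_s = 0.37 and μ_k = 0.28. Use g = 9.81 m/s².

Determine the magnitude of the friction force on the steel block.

Normal direction: N = m g cos θ + P sin θ = 742.1 N.
Parallel to the incline: P cos θ − m g sin θ = 143.8 − 263.7 = -119.9 N; the friction needed to balance this is 119.9 N acting up the slope.
The limit of static friction is μ_s N = 274.6 N.
|f_req| = 119.9 ≤ 274.6 N → the steel block is in equilibrium; friction equals the required value.

f ≈ 120 N (up the incline)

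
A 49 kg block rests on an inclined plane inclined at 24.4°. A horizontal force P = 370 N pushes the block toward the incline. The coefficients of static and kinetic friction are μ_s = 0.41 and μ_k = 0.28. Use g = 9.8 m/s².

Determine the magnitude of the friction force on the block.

f ≈ 139 N (down the incline)

Resolve perpendicular to the incline: N = m g cos θ + P sin θ = 49×9.8×cos 24.4° + 370×sin 24.4° = 590.2 N.
Parallel to the incline: P cos θ − m g sin θ = 337 − 198.4 = 138.6 N; the friction needed to balance this is 138.6 N acting down the slope.
Maximum static friction: μ_s N = 0.41 × 590.2 = 242 N.
|f_req| = 138.6 ≤ 242 N → the block is in equilibrium; friction equals the required value.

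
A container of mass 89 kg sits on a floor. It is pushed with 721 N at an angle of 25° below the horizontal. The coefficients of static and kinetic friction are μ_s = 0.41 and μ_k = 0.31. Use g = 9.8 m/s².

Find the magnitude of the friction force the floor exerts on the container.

f ≈ 365 N

N = m g + P sin α = 872.2 + 721×sin 25° = 1177 N.
The horizontal driving force is P cos α = 653.4 N, so equilibrium needs friction f = 653.4 N.
μ_s N = 0.41 × 1177 = 482.5 N.
653.4 > 482.5 N → the container slides; f = μ_k N = 0.31×1177 = 365 N.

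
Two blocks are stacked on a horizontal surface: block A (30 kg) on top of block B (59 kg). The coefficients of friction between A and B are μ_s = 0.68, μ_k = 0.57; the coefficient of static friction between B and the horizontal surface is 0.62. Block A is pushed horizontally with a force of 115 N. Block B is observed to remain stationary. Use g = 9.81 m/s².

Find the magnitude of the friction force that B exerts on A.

f ≈ 115 N

Between the blocks, N₁ = m_A g = 294.3 N.
So the A–B interface can sustain at most μ_s N₁ = 200.1 N of static friction.
P = 115 N is within that limit, so A and B move together (both at rest); the A–B friction is simply f₁ = P = 115 N.
By Newton's third law B feels 115 N forward from A. With B stationary, the floor's static friction on B balances it: f₂ = 115 N (well within μ_s(m_A+m_B)g = 541.3 N).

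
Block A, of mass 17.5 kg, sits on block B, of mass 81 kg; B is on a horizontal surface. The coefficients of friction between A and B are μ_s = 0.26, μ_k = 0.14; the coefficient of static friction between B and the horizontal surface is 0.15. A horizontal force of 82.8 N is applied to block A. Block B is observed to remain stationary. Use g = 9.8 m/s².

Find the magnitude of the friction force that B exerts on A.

f ≈ 24 N

Between the blocks, N₁ = m_A g = 171.5 N.
So the A–B interface can sustain at most μ_s N₁ = 44.59 N of static friction.
P = 82.8 N exceeds that limit, so A slips over B and the interface friction becomes kinetic: f₁ = μ_k N₁ = 0.14×171.5 = 24 N.
B experiences an equal 24 N forward from A (third law). B is in equilibrium, so the floor supplies f₂ = 24 N of static friction (limit μ_s(m_A+m_B)g = 144.8 N, not exceeded).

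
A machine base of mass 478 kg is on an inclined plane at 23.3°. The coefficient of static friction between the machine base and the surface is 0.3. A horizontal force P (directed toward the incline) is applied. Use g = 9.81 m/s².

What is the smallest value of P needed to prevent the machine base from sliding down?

The machine base tends to slide down (tan θ > μ_s), so at the point of impending slip friction acts up-slope at its limit: f = μ_s N.
Perpendicular to the incline: N = m g cos θ + P sin θ.
Along the incline: P cos θ + μ_s N = m g sin θ, i.e. P cos θ + μ_s (m g cos θ + P sin θ) = m g sin θ.
Solving, P (cos θ + μ_s sin θ) = m g (sin θ − μ_s cos θ), so P = 4690×0.12/1.037 = 543 N.

P_min ≈ 543 N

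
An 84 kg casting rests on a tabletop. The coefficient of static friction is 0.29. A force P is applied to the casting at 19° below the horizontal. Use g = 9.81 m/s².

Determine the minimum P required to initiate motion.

P ≈ 281 N

N = m g + P sin α (the push presses the casting into the tabletop).
At impending slip, P cos α = μ_s N = μ_s (m g + P sin α).
Solving: P (cos α − μ_s sin α) = μ_s m g → P = 0.29×824/(cos 19° − 0.29 sin 19°) = 239/0.8511 = 281 N.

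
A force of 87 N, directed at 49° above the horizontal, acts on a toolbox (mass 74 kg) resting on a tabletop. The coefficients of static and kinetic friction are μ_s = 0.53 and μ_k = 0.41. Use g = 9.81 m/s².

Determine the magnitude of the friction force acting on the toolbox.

Vertical equilibrium gives N = m g − P sin α = 660.3 N.
For equilibrium, f = P cos α = 87×cos 49° = 57.08 N.
μ_s N = 0.53 × 660.3 = 349.9 N.
Since 57.08 N does not exceed the limit, the toolbox stays at rest and f = 57.1 N.

f ≈ 57.1 N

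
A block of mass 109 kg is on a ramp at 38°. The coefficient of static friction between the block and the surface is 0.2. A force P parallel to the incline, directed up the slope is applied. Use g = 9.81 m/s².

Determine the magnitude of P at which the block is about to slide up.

P ≈ 827 N

At impending motion up the slope, friction acts down-slope at its limit: f = μ_s N.
P is parallel to the surface, so N = m g cos θ = 843 N.
Along the incline: P = m g sin θ + μ_s N = 658 + 0.2×843 = 827 N.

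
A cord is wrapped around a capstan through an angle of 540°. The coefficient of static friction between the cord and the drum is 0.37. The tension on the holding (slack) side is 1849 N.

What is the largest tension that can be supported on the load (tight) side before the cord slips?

T_max ≈ 60400 N

At impending slip the capstan equation gives T₂/T₁ = e^{μβ} with β in radians.
β = 540° × π/180 = 9.425 rad.
e^{μβ} = e^{0.37×9.425} = 32.69.
T₂ = T₁ · e^{μβ} = 1849 × 32.69 = 60400 N.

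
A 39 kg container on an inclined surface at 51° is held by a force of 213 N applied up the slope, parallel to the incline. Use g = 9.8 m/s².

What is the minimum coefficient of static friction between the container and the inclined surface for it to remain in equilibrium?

N = m g cos θ = 240.5 N.
Friction must make up the shortfall along the incline: f = m g sin θ − P = 297 − 213 = 84.03 N.
At the threshold f = μ_s N, so μ_s,min = 84.03/240.5 = 0.349.

μ_s,min ≈ 0.349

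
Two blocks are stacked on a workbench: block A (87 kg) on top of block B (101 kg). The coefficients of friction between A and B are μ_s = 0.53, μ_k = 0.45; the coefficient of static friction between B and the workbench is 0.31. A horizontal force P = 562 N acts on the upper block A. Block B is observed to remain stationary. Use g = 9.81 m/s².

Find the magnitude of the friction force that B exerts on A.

f ≈ 384 N

Normal force at the A–B interface: N₁ = m_A g = 853.5 N.
Maximum static friction on A from B: μ_s N₁ = 0.53×853.5 = 452.3 N.
Since P = 562 N > 452.3 N, A slides on B; the A–B friction is kinetic: f₁ = μ_k N₁ = 0.45×853.5 = 384 N.
By Newton's third law B feels 384 N forward from A. With B stationary, the floor's static friction on B balances it: f₂ = 384 N (well within μ_s(m_A+m_B)g = 571.7 N).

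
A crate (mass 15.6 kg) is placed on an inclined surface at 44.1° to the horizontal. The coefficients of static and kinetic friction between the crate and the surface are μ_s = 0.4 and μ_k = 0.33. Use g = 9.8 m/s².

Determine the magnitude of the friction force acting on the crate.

Normal force: N = m g cos θ = 15.6 × 9.8 × cos 44.1° = 109.8 N.
Along the slope the weight component is m g sin θ = 106.4 N; friction must supply exactly this, acting up-slope.
The static-friction ceiling is μ_s N = 0.4 × 109.8 = 43.91 N.
Since |106.4| > 43.91 N, static friction cannot hold it; the crate slides down the incline and kinetic friction applies: f = μ_k N = 0.33 × 109.8 = 36.2 N.

f ≈ 36.2 N (up the incline)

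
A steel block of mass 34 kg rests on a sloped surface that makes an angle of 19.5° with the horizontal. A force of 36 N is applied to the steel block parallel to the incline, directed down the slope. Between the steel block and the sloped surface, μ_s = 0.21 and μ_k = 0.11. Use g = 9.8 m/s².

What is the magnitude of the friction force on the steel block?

Normal force: N = m g cos θ = 34 × 9.8 × cos 19.5° = 314.1 N.
Parallel to the incline, ΣF = 0 gives f = m g sin θ + P = 111.2 + 36 = 147.2 N (up-slope positive).
Static friction can supply at most μ_s N = 65.96 N.
Since |147.2| > 65.96 N, static friction cannot hold it; the steel block slides down the incline and kinetic friction applies: f = μ_k N = 0.11 × 314.1 = 34.5 N.

f ≈ 34.5 N (up the incline)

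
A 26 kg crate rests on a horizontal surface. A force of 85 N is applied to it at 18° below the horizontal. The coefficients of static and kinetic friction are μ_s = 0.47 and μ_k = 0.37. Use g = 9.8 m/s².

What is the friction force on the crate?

N = m g + P sin α = 254.8 + 85×sin 18° = 281.1 N.
The horizontal driving force is P cos α = 80.84 N, so equilibrium needs friction f = 80.84 N.
μ_s N = 0.47 × 281.1 = 132.1 N.
Since 80.84 N does not exceed the limit, the crate stays at rest and f = 80.8 N.

f ≈ 80.8 N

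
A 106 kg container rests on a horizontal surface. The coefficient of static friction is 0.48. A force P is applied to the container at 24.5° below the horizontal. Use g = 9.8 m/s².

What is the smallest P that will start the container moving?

P ≈ 701 N

N = m g + P sin α (the push presses the container into the horizontal surface).
At impending slip, P cos α = μ_s N = μ_s (m g + P sin α).
Solving: P (cos α − μ_s sin α) = μ_s m g → P = 0.48×1040/(cos 24.5° − 0.48 sin 24.5°) = 499/0.7109 = 701 N.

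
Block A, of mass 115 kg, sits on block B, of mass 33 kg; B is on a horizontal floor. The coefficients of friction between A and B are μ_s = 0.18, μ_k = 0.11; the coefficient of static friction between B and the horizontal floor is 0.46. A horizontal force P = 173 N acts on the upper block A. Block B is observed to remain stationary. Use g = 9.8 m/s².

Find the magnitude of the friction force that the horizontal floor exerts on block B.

f ≈ 173 N

The normal force B exerts on A is simply A's weight, N₁ = 1127 N.
So the A–B interface can sustain at most μ_s N₁ = 202.9 N of static friction.
P = 173 N is within that limit, so A and B move together (both at rest); the A–B friction is simply f₁ = P = 173 N.
By Newton's third law B feels 173 N forward from A. With B stationary, the floor's static friction on B balances it: f₂ = 173 N (well within μ_s(m_A+m_B)g = 667.2 N).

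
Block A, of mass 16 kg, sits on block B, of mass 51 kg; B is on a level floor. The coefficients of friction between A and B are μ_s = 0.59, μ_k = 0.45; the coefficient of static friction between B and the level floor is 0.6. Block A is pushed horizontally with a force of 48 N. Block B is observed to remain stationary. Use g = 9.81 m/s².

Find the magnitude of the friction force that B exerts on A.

Normal force at the A–B interface: N₁ = m_A g = 157 N.
Maximum static friction on A from B: μ_s N₁ = 0.59×157 = 92.61 N.
Since P = 48 N ≤ 92.61 N, A does not slip on B; friction on A equals P = 48 N.
By Newton's third law B feels 48 N forward from A. With B stationary, the floor's static friction on B balances it: f₂ = 48 N (well within μ_s(m_A+m_B)g = 394.4 N).

f ≈ 48 N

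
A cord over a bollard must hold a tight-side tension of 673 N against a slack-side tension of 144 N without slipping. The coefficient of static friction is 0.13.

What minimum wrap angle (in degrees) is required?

T₂/T₁ = e^{μβ} → β = ln(T₂/T₁)/μ.
β = ln(673/144)/0.13 = 1.542/0.13 = 11.86 rad.
In degrees: β = 11.86 × 180/π = 680°.

β_min ≈ 680°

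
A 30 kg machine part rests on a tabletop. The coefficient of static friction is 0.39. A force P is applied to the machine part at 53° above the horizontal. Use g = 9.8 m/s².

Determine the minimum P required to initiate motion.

P ≈ 126 N

N = m g − P sin α (the pull lifts the machine part).
At impending slip, P cos α = μ_s N = μ_s (m g − P sin α).
Solving: P (cos α + μ_s sin α) = μ_s m g → P = 0.39×294/(cos 53° + 0.39 sin 53°) = 115/0.9133 = 126 N.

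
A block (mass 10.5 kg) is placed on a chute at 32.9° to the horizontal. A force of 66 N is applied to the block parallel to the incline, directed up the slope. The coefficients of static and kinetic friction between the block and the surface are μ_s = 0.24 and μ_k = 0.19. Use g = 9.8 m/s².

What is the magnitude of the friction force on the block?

Normal force: N = m g cos θ = 10.5 × 9.8 × cos 32.9° = 86.4 N.
For equilibrium along the incline the friction force must supply f = m g sin θ − P = 55.89 − 66 = -10.11 N (positive meaning up-slope).
Maximum static friction available: μ_s N = 0.24 × 86.4 = 20.74 N.
Since |-10.11| ≤ 20.74 N, static friction is sufficient; f equals the required value, not μ_s N.

f ≈ 10.1 N (down the incline)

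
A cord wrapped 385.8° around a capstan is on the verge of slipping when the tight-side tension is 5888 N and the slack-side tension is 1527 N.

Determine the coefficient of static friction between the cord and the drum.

T₂/T₁ = e^{μβ} → μ = ln(T₂/T₁)/β.
β = 385.8° = 6.733 rad.
μ = ln(5888/1527)/6.733 = ln(3.856)/6.733 = 0.2.

μ ≈ 0.2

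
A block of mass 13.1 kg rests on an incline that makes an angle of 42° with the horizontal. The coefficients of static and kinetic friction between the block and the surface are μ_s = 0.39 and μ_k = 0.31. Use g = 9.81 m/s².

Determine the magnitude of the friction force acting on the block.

Normal force: N = m g cos θ = 13.1 × 9.81 × cos 42° = 95.5 N.
For equilibrium along the incline, friction must balance the weight component: f = m g sin θ = 85.99 N up the slope.
The static-friction ceiling is μ_s N = 0.39 × 95.5 = 37.25 N.
Since |85.99| > 37.25 N, static friction cannot hold it; the block slides down the incline and kinetic friction applies: f = μ_k N = 0.31 × 95.5 = 29.6 N.

f ≈ 29.6 N (up the incline)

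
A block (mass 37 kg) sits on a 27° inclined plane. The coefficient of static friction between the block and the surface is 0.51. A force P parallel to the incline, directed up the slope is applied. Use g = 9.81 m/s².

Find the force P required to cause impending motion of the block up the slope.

At impending motion up the slope, friction acts down-slope at its limit: f = μ_s N.
P is parallel to the surface, so N = m g cos θ = 323 N.
Along the incline: P = m g sin θ + μ_s N = 165 + 0.51×323 = 330 N.

P ≈ 330 N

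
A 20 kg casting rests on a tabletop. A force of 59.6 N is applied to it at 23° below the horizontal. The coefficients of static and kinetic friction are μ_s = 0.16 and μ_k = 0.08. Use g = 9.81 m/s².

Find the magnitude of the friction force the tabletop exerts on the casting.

Vertical equilibrium gives N = m g + P sin α = 219.5 N.
The horizontal driving force is P cos α = 54.86 N, so equilibrium needs friction f = 54.86 N.
The static-friction limit is μ_s N = 35.12 N.
The required friction exceeds μ_s N, so the casting moves and f = μ_k N = 17.6 N.

f ≈ 17.6 N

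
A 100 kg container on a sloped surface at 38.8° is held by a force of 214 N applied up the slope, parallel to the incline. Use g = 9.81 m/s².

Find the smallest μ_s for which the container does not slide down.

N = m g cos θ = 764.5 N.
Friction must make up the shortfall along the incline: f = m g sin θ − P = 614.7 − 214 = 400.7 N.
At the threshold f = μ_s N, so μ_s,min = 400.7/764.5 = 0.524.

μ_s,min ≈ 0.524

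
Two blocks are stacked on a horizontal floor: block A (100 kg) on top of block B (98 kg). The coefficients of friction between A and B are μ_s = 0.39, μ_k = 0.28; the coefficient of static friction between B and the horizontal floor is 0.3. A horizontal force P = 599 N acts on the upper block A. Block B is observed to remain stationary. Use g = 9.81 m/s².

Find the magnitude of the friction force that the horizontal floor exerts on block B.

Normal force at the A–B interface: N₁ = m_A g = 981 N.
So the A–B interface can sustain at most μ_s N₁ = 382.6 N of static friction.
Since P = 599 N > 382.6 N, A slides on B; the A–B friction is kinetic: f₁ = μ_k N₁ = 0.28×981 = 275 N.
B experiences an equal 275 N forward from A (third law). B is in equilibrium, so the floor supplies f₂ = 275 N of static friction (limit μ_s(m_A+m_B)g = 582.7 N, not exceeded).

f ≈ 275 N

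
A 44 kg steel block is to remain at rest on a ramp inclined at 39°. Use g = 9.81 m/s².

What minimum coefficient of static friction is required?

At the slip threshold m g sin θ = μ_s m g cos θ, so μ_s,min = tan θ.
μ_s,min = tan 39° = 0.81.

μ_s,min ≈ 0.81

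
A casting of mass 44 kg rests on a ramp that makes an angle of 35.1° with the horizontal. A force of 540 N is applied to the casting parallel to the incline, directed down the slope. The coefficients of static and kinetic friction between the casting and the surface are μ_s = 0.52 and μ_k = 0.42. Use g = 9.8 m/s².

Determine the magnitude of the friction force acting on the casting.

f ≈ 148 N (up the incline)

Normal force: N = m g cos θ = 44 × 9.8 × cos 35.1° = 352.8 N.
For equilibrium along the incline the friction force must supply f = m g sin θ + P = 247.9 + 540 = 787.9 N (positive meaning up-slope).
The static-friction ceiling is μ_s N = 0.52 × 352.8 = 183.4 N.
|787.9| exceeds 183.4 N, so the casting slips down-slope; friction is kinetic, f = μ_k N = 0.42×352.8 = 148 N.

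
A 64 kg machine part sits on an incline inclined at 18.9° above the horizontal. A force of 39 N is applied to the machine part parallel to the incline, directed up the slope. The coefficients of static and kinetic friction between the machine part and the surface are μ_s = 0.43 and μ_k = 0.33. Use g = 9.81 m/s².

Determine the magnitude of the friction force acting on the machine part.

Perpendicular to the surface, N = m g cos θ = 64·9.81·cos 18.9° = 594 N.
For equilibrium along the incline the friction force must supply f = m g sin θ − P = 203.4 − 39 = 164.4 N (positive meaning up-slope).
Maximum static friction available: μ_s N = 0.43 × 594 = 255.4 N.
Since |164.4| ≤ 255.4 N, the machine part remains in static equilibrium and friction takes exactly the required value.

f ≈ 164 N (up the incline)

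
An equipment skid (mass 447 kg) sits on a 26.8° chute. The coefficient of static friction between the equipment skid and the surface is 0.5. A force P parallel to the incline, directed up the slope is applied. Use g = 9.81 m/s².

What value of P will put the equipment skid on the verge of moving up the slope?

P ≈ 3930 N

At impending motion up the slope, friction acts down-slope at its limit: f = μ_s N.
P is parallel to the surface, so N = m g cos θ = 3910 N.
Along the incline: P = m g sin θ + μ_s N = 1980 + 0.5×3910 = 3930 N.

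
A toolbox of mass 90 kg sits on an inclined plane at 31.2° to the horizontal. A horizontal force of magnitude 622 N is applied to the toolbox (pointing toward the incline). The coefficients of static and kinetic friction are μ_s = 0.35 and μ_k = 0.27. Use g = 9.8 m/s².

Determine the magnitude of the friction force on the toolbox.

Resolve perpendicular to the incline: N = m g cos θ + P sin θ = 90×9.8×cos 31.2° + 622×sin 31.2° = 1077 N.
Parallel to the incline: P cos θ − m g sin θ = 532 − 456.9 = 75.14 N; the friction needed to balance this is 75.14 N acting down the slope.
Maximum static friction: μ_s N = 0.35 × 1077 = 376.8 N.
|f_req| = 75.14 ≤ 376.8 N → the toolbox is in equilibrium; friction equals the required value.

f ≈ 75.1 N (down the incline)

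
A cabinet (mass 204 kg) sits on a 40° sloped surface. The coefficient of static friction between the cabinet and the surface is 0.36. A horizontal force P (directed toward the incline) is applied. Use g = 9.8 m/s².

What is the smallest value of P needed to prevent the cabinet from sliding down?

The cabinet tends to slide down (tan θ > μ_s), so at the point of impending slip friction acts up-slope at its limit: f = μ_s N.
Perpendicular to the incline: N = m g cos θ + P sin θ.
Along the incline: P cos θ + μ_s N = m g sin θ, i.e. P cos θ + μ_s (m g cos θ + P sin θ) = m g sin θ.
Solving, P (cos θ + μ_s sin θ) = m g (sin θ − μ_s cos θ), so P = 2000×0.367/0.9974 = 736 N.

P_min ≈ 736 N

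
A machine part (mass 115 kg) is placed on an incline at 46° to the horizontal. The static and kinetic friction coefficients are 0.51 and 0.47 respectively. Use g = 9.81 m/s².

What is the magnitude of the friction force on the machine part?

f ≈ 368 N (up the incline)

Normal force: N = m g cos θ = 115 × 9.81 × cos 46° = 783.7 N.
Along the slope the weight component is m g sin θ = 811.5 N; friction must supply exactly this, acting up-slope.
Maximum static friction available: μ_s N = 0.51 × 783.7 = 399.7 N.
|811.5| exceeds 399.7 N, so the machine part slips down-slope; friction is kinetic, f = μ_k N = 0.47×783.7 = 368 N.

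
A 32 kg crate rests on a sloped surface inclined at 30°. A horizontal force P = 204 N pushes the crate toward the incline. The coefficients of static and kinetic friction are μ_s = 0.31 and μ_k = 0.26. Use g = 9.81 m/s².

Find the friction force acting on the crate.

f ≈ 19.7 N (down the incline)

The horizontal push has a component P sin θ into the surface, so N = m g cos θ + P sin θ = 271.9 + 102 = 373.9 N.
Along the incline, the net driving force (taking up-slope positive) is P cos θ − m g sin θ = 176.7 − 157 = 19.71 N, so equilibrium requires friction f = -19.71 N (down-slope).
Maximum static friction: μ_s N = 0.31 × 373.9 = 115.9 N.
|f_req| = 19.71 ≤ 115.9 N → the crate is in equilibrium; friction equals the required value.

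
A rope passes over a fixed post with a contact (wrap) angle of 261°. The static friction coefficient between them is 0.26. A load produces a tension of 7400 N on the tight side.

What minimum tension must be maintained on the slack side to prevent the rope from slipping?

Capstan equation at impending slip: T_tight/T_slack = e^{μβ}.
β = 261° = 4.555 rad; e^{μβ} = e^{0.26×4.555} = 3.269.
T_slack = T_tight / e^{μβ} = 7400 / 3.269 = 2260 N.

T_min ≈ 2260 N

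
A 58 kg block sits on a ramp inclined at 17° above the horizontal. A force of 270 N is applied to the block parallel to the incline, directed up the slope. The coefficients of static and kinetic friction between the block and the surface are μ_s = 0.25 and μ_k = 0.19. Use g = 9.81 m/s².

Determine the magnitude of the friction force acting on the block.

The normal reaction is N = m g cos θ = 544.1 N.
For equilibrium along the incline the friction force must supply f = m g sin θ − P = 166.4 − 270 = -103.6 N (positive meaning up-slope).
Maximum static friction available: μ_s N = 0.25 × 544.1 = 136 N.
Since |-103.6| ≤ 136 N, static friction is sufficient; f equals the required value, not μ_s N.

f ≈ 104 N (down the incline)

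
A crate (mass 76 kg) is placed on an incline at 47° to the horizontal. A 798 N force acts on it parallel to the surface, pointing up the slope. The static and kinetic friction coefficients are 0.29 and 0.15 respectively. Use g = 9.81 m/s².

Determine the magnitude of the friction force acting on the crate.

f ≈ 76.3 N (down the incline)

Normal force: N = m g cos θ = 76 × 9.81 × cos 47° = 508.5 N.
For equilibrium along the incline the friction force must supply f = m g sin θ − P = 545.3 − 798 = -252.7 N (positive meaning up-slope).
The static-friction ceiling is μ_s N = 0.29 × 508.5 = 147.5 N.
|-252.7| exceeds 147.5 N, so the crate slips up-slope; friction is kinetic, f = μ_k N = 0.15×508.5 = 76.3 N.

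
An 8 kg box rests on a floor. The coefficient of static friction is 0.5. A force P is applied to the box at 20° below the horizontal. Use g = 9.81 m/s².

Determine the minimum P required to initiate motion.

N = m g + P sin α (the push presses the box into the floor).
At impending slip, P cos α = μ_s N = μ_s (m g + P sin α).
Solving: P (cos α − μ_s sin α) = μ_s m g → P = 0.5×78.5/(cos 20° − 0.5 sin 20°) = 39.2/0.7687 = 51 N.

P ≈ 51 N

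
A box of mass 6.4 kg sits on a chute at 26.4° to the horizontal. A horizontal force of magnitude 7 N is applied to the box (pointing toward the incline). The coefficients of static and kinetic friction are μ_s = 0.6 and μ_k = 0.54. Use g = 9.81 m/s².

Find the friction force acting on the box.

f ≈ 21.6 N (up the incline)

Normal direction: N = m g cos θ + P sin θ = 59.35 N.
Along the incline, the net driving force (taking up-slope positive) is P cos θ − m g sin θ = 6.27 − 27.92 = -21.65 N, so equilibrium requires friction f = 21.65 N (up-slope).
Maximum static friction: μ_s N = 0.6 × 59.35 = 35.61 N.
Since 21.65 N is within the 35.61 N limit, the box stays put and friction is exactly 21.6 N.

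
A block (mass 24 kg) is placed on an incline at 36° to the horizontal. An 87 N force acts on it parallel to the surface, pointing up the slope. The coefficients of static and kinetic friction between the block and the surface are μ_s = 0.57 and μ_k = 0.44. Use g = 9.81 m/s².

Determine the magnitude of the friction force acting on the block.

The normal reaction is N = m g cos θ = 190.5 N.
The friction needed for equilibrium is m g sin θ − P = 138.4 − 87 = 51.39 N, measured positive up-slope.
Maximum static friction available: μ_s N = 0.57 × 190.5 = 108.6 N.
Since |51.39| ≤ 108.6 N, static friction is sufficient; f equals the required value, not μ_s N.

f ≈ 51.4 N (up the incline)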